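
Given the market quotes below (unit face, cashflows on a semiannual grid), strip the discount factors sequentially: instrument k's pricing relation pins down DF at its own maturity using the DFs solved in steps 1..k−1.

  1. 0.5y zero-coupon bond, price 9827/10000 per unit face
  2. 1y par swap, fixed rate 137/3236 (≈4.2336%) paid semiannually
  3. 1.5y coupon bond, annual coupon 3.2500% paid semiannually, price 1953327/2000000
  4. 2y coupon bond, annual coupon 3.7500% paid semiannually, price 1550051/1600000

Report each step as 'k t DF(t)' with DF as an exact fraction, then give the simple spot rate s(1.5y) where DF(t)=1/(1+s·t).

step 1 [0.5y] zero: DF = P = 9827/10000 ≈ 0.982700
step 2 [1y] swap r/2=137/6472: DF=(1 − 137/6472·(0.982700))/(1+137/6472) = 9589/10000 ≈ 0.958900
step 3 [1.5y] bond c/2=13/800: DF=(1953327/2000000 − 13/800·(0.982700+0.958900))/(1+13/800) = 93/100 ≈ 0.930000
step 4 [2y] bond c/2=3/160: DF=(1550051/1600000 − 3/160·(0.982700+0.958900+0.930000))/(1+3/160) = 8981/10000 ≈ 0.898100

1 1/2 9827/10000
2 1 9589/10000
3 3/2 93/100
4 2 8981/10000
s(1.5y) = (1/(93/100) − 1)/(3/2) = 14/279 ≈ 5.0179%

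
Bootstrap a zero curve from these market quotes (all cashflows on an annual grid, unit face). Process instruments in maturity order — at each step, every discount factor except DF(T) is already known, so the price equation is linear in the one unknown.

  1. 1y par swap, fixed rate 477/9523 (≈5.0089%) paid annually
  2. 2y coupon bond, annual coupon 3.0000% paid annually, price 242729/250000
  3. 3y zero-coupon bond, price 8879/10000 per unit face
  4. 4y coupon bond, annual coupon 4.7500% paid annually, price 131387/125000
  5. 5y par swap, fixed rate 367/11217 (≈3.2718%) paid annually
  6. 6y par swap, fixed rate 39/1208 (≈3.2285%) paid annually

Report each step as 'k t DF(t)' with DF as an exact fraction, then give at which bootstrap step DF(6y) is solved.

1 1 9523/10000
2 2 9149/10000
3 3 8879/10000
4 4 1757/2000
5 5 2133/2500
6 6 2071/2500
DF(6y) is solved at step 6

step 1 [1y] swap r/1=477/9523: DF=(1 − 477/9523·(0))/(1+477/9523) = 9523/10000 ≈ 0.952300
step 2 [2y] bond c/1=3/100: DF=(242729/250000 − 3/100·(0.952300))/(1+3/100) = 9149/10000 ≈ 0.914900
step 3 [3y] zero: DF = P = 8879/10000 ≈ 0.887900
step 4 [4y] bond c/1=19/400: DF=(131387/125000 − 19/400·(0.952300+0.914900+0.887900))/(1+19/400) = 1757/2000 ≈ 0.878500
step 5 [5y] swap r/1=367/11217: DF=(1 − 367/11217·(0.952300+0.914900+0.887900+0.878500))/(1+367/11217) = 2133/2500 ≈ 0.853200
step 6 [6y] swap r/1=39/1208: DF=(1 − 39/1208·(0.952300+0.914900+0.887900+0.878500+0.853200))/(1+39/1208) = 2071/2500 ≈ 0.828400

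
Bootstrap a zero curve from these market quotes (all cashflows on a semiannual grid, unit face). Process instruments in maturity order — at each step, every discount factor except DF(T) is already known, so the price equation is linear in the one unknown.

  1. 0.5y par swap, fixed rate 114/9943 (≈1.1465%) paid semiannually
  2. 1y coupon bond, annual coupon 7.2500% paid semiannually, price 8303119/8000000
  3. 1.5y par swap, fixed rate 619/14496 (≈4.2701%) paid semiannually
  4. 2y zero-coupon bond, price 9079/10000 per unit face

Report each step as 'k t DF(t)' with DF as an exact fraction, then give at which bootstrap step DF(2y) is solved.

step 1 [0.5y] swap r/2=57/9943: DF=(1 − 57/9943·(0))/(1+57/9943) = 9943/10000 ≈ 0.994300
step 2 [1y] bond c/2=29/800: DF=(8303119/8000000 − 29/800·(0.994300))/(1+29/800) = 2417/2500 ≈ 0.966800
step 3 [1.5y] swap r/2=619/28992: DF=(1 − 619/28992·(0.994300+0.966800))/(1+619/28992) = 9381/10000 ≈ 0.938100
step 4 [2y] zero: DF = P = 9079/10000 ≈ 0.907900

1 1/2 9943/10000
2 1 2417/2500
3 3/2 9381/10000
4 2 9079/10000
DF(2y) is solved at step 4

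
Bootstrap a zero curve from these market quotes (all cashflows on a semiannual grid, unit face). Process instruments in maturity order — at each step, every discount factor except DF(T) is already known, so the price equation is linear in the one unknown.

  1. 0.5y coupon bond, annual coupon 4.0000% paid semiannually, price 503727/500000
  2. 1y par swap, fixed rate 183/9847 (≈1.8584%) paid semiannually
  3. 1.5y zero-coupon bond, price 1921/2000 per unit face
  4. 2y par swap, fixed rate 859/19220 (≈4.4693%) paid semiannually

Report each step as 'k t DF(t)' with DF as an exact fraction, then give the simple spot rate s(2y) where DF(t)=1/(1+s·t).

1 1/2 9877/10000
2 1 9817/10000
3 3/2 1921/2000
4 2 9141/10000
s(2y) = (1/(9141/10000) − 1)/(2) = 859/18282 ≈ 4.6986%

step 1 [0.5y] bond c/2=1/50: DF=(503727/500000 − 1/50·(0))/(1+1/50) = 9877/10000 ≈ 0.987700
step 2 [1y] swap r/2=183/19694: DF=(1 − 183/19694·(0.987700))/(1+183/19694) = 9817/10000 ≈ 0.981700
step 3 [1.5y] zero: DF = P = 1921/2000 ≈ 0.960500
step 4 [2y] swap r/2=859/38440: DF=(1 − 859/38440·(0.987700+0.981700+0.960500))/(1+859/38440) = 9141/10000 ≈ 0.914100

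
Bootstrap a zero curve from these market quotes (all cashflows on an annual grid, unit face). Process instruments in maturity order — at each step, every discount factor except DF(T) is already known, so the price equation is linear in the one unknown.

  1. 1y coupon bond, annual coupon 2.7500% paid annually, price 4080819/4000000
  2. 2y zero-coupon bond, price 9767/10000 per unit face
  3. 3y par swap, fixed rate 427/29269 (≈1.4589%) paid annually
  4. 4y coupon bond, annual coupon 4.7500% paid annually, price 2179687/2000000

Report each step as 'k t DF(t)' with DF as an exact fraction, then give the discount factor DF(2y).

1 1 9929/10000
2 2 9767/10000
3 3 9573/10000
4 4 9077/10000
DF(2y) = 9767/10000 ≈ 0.976700

step 1 [1y] bond c/1=11/400: DF=(4080819/4000000 − 11/400·(0))/(1+11/400) = 9929/10000 ≈ 0.992900
step 2 [2y] zero: DF = P = 9767/10000 ≈ 0.976700
step 3 [3y] swap r/1=427/29269: DF=(1 − 427/29269·(0.992900+0.976700))/(1+427/29269) = 9573/10000 ≈ 0.957300
step 4 [4y] bond c/1=19/400: DF=(2179687/2000000 − 19/400·(0.992900+0.976700+0.957300))/(1+19/400) = 9077/10000 ≈ 0.907700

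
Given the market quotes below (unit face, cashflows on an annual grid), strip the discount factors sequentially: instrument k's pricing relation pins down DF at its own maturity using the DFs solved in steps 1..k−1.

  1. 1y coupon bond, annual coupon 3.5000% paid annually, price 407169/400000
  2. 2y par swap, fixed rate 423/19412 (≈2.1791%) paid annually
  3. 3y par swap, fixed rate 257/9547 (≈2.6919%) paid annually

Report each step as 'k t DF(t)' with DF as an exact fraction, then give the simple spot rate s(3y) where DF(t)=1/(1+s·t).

1 1 1967/2000
2 2 9577/10000
3 3 9229/10000
s(3y) = (1/(9229/10000) − 1)/(3) = 257/9229 ≈ 2.7847%

step 1 [1y] bond c/1=7/200: DF=(407169/400000 − 7/200·(0))/(1+7/200) = 1967/2000 ≈ 0.983500
step 2 [2y] swap r/1=423/19412: DF=(1 − 423/19412·(0.983500))/(1+423/19412) = 9577/10000 ≈ 0.957700
step 3 [3y] swap r/1=257/9547: DF=(1 − 257/9547·(0.983500+0.957700))/(1+257/9547) = 9229/10000 ≈ 0.922900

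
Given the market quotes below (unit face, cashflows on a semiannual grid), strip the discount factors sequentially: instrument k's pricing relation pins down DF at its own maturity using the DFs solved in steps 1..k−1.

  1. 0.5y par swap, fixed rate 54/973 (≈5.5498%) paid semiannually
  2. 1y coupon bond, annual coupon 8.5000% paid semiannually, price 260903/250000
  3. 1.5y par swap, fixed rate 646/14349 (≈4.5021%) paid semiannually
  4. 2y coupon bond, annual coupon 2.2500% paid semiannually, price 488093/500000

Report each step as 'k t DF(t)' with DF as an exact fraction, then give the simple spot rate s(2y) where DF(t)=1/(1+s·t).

1 1/2 973/1000
2 1 4807/5000
3 3/2 4677/5000
4 2 4667/5000
s(2y) = (1/(4667/5000) − 1)/(2) = 333/9334 ≈ 3.5676%

step 1 [0.5y] swap r/2=27/973: DF=(1 − 27/973·(0))/(1+27/973) = 973/1000 ≈ 0.973000
step 2 [1y] bond c/2=17/400: DF=(260903/250000 − 17/400·(0.973000))/(1+17/400) = 4807/5000 ≈ 0.961400
step 3 [1.5y] swap r/2=323/14349: DF=(1 − 323/14349·(0.973000+0.961400))/(1+323/14349) = 4677/5000 ≈ 0.935400
step 4 [2y] bond c/2=9/800: DF=(488093/500000 − 9/800·(0.973000+0.961400+0.935400))/(1+9/800) = 4667/5000 ≈ 0.933400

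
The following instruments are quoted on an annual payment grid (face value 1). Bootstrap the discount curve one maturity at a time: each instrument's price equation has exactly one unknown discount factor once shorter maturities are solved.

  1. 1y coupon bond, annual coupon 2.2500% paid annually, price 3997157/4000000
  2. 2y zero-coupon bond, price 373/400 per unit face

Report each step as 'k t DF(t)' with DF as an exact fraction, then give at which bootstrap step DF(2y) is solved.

step 1 [1y] bond c/1=9/400: DF=(3997157/4000000 − 9/400·(0))/(1+9/400) = 9773/10000 ≈ 0.977300
step 2 [2y] zero: DF = P = 373/400 ≈ 0.932500

1 1 9773/10000
2 2 373/400
DF(2y) is solved at step 2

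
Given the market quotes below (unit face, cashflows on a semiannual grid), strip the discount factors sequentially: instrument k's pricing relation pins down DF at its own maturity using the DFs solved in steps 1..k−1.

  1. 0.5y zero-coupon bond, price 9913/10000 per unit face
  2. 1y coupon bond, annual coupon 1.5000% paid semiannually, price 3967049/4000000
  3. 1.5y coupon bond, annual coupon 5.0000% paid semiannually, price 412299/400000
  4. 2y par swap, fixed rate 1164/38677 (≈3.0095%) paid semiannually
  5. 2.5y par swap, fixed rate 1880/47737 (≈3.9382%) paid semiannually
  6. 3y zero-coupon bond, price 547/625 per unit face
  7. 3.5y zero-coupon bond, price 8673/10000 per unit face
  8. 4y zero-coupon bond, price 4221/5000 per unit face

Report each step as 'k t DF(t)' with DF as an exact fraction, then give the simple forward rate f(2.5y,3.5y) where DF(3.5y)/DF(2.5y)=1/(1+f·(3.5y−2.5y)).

1 1/2 9913/10000
2 1 977/1000
3 3/2 1197/1250
4 2 4709/5000
5 5/2 453/500
6 3 547/625
7 7/2 8673/10000
8 4 4221/5000
f(2.5y,3.5y) = ((453/500)/(8673/10000) − 1)/(1) = 129/2891 ≈ 4.4621%

step 1 [0.5y] zero: DF = P = 9913/10000 ≈ 0.991300
step 2 [1y] bond c/2=3/400: DF=(3967049/4000000 − 3/400·(0.991300))/(1+3/400) = 977/1000 ≈ 0.977000
step 3 [1.5y] bond c/2=1/40: DF=(412299/400000 − 1/40·(0.991300+0.977000))/(1+1/40) = 1197/1250 ≈ 0.957600
step 4 [2y] swap r/2=582/38677: DF=(1 − 582/38677·(0.991300+0.977000+0.957600))/(1+582/38677) = 4709/5000 ≈ 0.941800
step 5 [2.5y] swap r/2=940/47737: DF=(1 − 940/47737·(0.991300+0.977000+0.957600+0.941800))/(1+940/47737) = 453/500 ≈ 0.906000
step 6 [3y] zero: DF = P = 547/625 ≈ 0.875200
step 7 [3.5y] zero: DF = P = 8673/10000 ≈ 0.867300
step 8 [4y] zero: DF = P = 4221/5000 ≈ 0.844200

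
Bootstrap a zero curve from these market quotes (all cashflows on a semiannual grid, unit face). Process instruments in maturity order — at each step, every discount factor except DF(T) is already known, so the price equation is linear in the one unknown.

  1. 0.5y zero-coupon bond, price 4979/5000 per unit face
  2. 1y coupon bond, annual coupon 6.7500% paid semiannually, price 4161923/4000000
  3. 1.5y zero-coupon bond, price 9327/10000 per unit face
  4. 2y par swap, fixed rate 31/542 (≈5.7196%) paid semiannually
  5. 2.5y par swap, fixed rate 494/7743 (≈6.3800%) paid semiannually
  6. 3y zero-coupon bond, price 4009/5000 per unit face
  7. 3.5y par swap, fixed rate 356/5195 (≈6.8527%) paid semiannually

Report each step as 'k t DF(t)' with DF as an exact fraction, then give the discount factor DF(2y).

1 1/2 4979/5000
2 1 487/500
3 3/2 9327/10000
4 2 1783/2000
5 5/2 4259/5000
6 3 4009/5000
7 7/2 983/1250
DF(2y) = 1783/2000 ≈ 0.891500

step 1 [0.5y] zero: DF = P = 4979/5000 ≈ 0.995800
step 2 [1y] bond c/2=27/800: DF=(4161923/4000000 − 27/800·(0.995800))/(1+27/800) = 487/500 ≈ 0.974000
step 3 [1.5y] zero: DF = P = 9327/10000 ≈ 0.932700
step 4 [2y] swap r/2=31/1084: DF=(1 − 31/1084·(0.995800+0.974000+0.932700))/(1+31/1084) = 1783/2000 ≈ 0.891500
step 5 [2.5y] swap r/2=247/7743: DF=(1 − 247/7743·(0.995800+0.974000+0.932700+0.891500))/(1+247/7743) = 4259/5000 ≈ 0.851800
step 6 [3y] zero: DF = P = 4009/5000 ≈ 0.801800
step 7 [3.5y] swap r/2=178/5195: DF=(1 − 178/5195·(0.995800+0.974000+0.932700+0.891500+0.851800+0.801800))/(1+178/5195) = 983/1250 ≈ 0.786400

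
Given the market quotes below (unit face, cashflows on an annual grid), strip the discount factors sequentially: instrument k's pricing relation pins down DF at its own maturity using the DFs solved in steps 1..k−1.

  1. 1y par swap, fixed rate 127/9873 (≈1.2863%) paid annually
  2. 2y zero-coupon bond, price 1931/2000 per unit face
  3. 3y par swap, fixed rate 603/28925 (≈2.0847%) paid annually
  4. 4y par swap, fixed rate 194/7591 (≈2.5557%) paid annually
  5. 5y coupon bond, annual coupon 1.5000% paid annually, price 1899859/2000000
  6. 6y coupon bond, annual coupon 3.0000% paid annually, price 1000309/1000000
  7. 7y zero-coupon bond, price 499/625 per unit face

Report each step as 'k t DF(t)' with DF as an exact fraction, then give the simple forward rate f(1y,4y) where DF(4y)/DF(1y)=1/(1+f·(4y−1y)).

step 1 [1y] swap r/1=127/9873: DF=(1 − 127/9873·(0))/(1+127/9873) = 9873/10000 ≈ 0.987300
step 2 [2y] zero: DF = P = 1931/2000 ≈ 0.965500
step 3 [3y] swap r/1=603/28925: DF=(1 − 603/28925·(0.987300+0.965500))/(1+603/28925) = 9397/10000 ≈ 0.939700
step 4 [4y] swap r/1=194/7591: DF=(1 − 194/7591·(0.987300+0.965500+0.939700))/(1+194/7591) = 903/1000 ≈ 0.903000
step 5 [5y] bond c/1=3/200: DF=(1899859/2000000 − 3/200·(0.987300+0.965500+0.939700+0.903000))/(1+3/200) = 4399/5000 ≈ 0.879800
step 6 [6y] bond c/1=3/100: DF=(1000309/1000000 − 3/100·(0.987300+0.965500+0.939700+0.903000+0.879800))/(1+3/100) = 167/200 ≈ 0.835000
step 7 [7y] zero: DF = P = 499/625 ≈ 0.798400

1 1 9873/10000
2 2 1931/2000
3 3 9397/10000
4 4 903/1000
5 5 4399/5000
6 6 167/200
7 7 499/625
f(1y,4y) = ((9873/10000)/(903/1000) − 1)/(3) = 281/9030 ≈ 3.1118%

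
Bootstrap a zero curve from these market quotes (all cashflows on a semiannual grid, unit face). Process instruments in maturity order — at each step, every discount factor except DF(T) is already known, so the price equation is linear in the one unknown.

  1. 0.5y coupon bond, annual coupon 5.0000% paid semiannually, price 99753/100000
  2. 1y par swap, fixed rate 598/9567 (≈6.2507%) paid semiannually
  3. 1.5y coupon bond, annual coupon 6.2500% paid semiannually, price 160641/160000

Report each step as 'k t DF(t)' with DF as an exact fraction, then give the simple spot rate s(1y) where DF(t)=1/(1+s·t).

1 1/2 2433/2500
2 1 4701/5000
3 3/2 2289/2500
s(1y) = (1/(4701/5000) − 1)/(1) = 299/4701 ≈ 6.3603%

step 1 [0.5y] bond c/2=1/40: DF=(99753/100000 − 1/40·(0))/(1+1/40) = 2433/2500 ≈ 0.973200
step 2 [1y] swap r/2=299/9567: DF=(1 − 299/9567·(0.973200))/(1+299/9567) = 4701/5000 ≈ 0.940200
step 3 [1.5y] bond c/2=1/32: DF=(160641/160000 − 1/32·(0.973200+0.940200))/(1+1/32) = 2289/2500 ≈ 0.915600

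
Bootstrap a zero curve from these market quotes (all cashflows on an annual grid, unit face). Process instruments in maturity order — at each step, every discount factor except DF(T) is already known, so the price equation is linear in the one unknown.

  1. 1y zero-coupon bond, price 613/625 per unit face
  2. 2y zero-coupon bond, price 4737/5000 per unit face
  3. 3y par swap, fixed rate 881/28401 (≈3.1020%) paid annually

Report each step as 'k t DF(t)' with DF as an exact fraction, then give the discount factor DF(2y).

step 1 [1y] zero: DF = P = 613/625 ≈ 0.980800
step 2 [2y] zero: DF = P = 4737/5000 ≈ 0.947400
step 3 [3y] swap r/1=881/28401: DF=(1 − 881/28401·(0.980800+0.947400))/(1+881/28401) = 9119/10000 ≈ 0.911900

1 1 613/625
2 2 4737/5000
3 3 9119/10000
DF(2y) = 4737/5000 ≈ 0.947400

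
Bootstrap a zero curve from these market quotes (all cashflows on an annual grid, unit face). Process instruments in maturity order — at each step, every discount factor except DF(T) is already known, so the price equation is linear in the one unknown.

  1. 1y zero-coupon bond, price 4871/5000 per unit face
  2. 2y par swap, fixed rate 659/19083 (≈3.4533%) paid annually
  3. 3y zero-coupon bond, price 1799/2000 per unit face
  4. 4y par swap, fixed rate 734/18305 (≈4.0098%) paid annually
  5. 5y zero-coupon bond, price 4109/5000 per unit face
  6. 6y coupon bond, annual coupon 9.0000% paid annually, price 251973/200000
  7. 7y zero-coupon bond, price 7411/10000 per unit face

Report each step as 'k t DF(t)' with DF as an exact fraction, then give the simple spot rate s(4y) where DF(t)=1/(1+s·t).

1 1 4871/5000
2 2 9341/10000
3 3 1799/2000
4 4 2133/2500
5 5 4109/5000
6 6 7857/10000
7 7 7411/10000
s(4y) = (1/(2133/2500) − 1)/(4) = 367/8532 ≈ 4.3015%

step 1 [1y] zero: DF = P = 4871/5000 ≈ 0.974200
step 2 [2y] swap r/1=659/19083: DF=(1 − 659/19083·(0.974200))/(1+659/19083) = 9341/10000 ≈ 0.934100
step 3 [3y] zero: DF = P = 1799/2000 ≈ 0.899500
step 4 [4y] swap r/1=734/18305: DF=(1 − 734/18305·(0.974200+0.934100+0.899500))/(1+734/18305) = 2133/2500 ≈ 0.853200
step 5 [5y] zero: DF = P = 4109/5000 ≈ 0.821800
step 6 [6y] bond c/1=9/100: DF=(251973/200000 − 9/100·(0.974200+0.934100+0.899500+0.853200+0.821800))/(1+9/100) = 7857/10000 ≈ 0.785700
step 7 [7y] zero: DF = P = 7411/10000 ≈ 0.741100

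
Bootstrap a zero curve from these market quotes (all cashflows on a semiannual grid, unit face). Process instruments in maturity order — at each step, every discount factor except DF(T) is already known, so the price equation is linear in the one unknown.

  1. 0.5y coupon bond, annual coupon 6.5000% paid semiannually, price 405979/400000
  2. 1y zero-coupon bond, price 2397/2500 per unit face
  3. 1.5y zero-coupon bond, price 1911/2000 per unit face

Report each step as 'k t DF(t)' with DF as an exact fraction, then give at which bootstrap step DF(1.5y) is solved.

1 1/2 983/1000
2 1 2397/2500
3 3/2 1911/2000
DF(1.5y) is solved at step 3

step 1 [0.5y] bond c/2=13/400: DF=(405979/400000 − 13/400·(0))/(1+13/400) = 983/1000 ≈ 0.983000
step 2 [1y] zero: DF = P = 2397/2500 ≈ 0.958800
step 3 [1.5y] zero: DF = P = 1911/2000 ≈ 0.955500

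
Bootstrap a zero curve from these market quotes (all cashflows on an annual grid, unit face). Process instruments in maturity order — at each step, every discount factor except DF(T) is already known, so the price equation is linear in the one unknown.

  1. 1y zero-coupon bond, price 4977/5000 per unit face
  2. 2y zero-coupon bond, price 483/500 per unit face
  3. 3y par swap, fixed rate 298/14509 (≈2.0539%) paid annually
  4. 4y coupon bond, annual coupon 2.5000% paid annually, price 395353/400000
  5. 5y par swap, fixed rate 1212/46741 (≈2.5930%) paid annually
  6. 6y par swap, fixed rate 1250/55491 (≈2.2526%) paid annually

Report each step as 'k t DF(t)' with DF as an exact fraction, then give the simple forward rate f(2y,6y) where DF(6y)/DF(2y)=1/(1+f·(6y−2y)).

step 1 [1y] zero: DF = P = 4977/5000 ≈ 0.995400
step 2 [2y] zero: DF = P = 483/500 ≈ 0.966000
step 3 [3y] swap r/1=298/14509: DF=(1 − 298/14509·(0.995400+0.966000))/(1+298/14509) = 2351/2500 ≈ 0.940400
step 4 [4y] bond c/1=1/40: DF=(395353/400000 − 1/40·(0.995400+0.966000+0.940400))/(1+1/40) = 1787/2000 ≈ 0.893500
step 5 [5y] swap r/1=1212/46741: DF=(1 − 1212/46741·(0.995400+0.966000+0.940400+0.893500))/(1+1212/46741) = 2197/2500 ≈ 0.878800
step 6 [6y] swap r/1=1250/55491: DF=(1 − 1250/55491·(0.995400+0.966000+0.940400+0.893500+0.878800))/(1+1250/55491) = 7/8 ≈ 0.875000

1 1 4977/5000
2 2 483/500
3 3 2351/2500
4 4 1787/2000
5 5 2197/2500
6 6 7/8
f(2y,6y) = ((483/500)/(7/8) − 1)/(4) = 13/500 ≈ 2.6000%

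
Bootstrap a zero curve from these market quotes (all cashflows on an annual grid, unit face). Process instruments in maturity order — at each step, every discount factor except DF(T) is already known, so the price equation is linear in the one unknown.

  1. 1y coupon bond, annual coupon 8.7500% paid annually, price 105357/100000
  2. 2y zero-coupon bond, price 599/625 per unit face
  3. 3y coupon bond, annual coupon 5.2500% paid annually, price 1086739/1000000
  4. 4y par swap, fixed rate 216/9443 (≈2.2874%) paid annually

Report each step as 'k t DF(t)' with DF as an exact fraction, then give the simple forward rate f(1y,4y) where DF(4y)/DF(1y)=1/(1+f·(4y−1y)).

step 1 [1y] bond c/1=7/80: DF=(105357/100000 − 7/80·(0))/(1+7/80) = 1211/1250 ≈ 0.968800
step 2 [2y] zero: DF = P = 599/625 ≈ 0.958400
step 3 [3y] bond c/1=21/400: DF=(1086739/1000000 − 21/400·(0.968800+0.958400))/(1+21/400) = 2341/2500 ≈ 0.936400
step 4 [4y] swap r/1=216/9443: DF=(1 − 216/9443·(0.968800+0.958400+0.936400))/(1+216/9443) = 571/625 ≈ 0.913600

1 1 1211/1250
2 2 599/625
3 3 2341/2500
4 4 571/625
f(1y,4y) = ((1211/1250)/(571/625) − 1)/(3) = 23/1142 ≈ 2.0140%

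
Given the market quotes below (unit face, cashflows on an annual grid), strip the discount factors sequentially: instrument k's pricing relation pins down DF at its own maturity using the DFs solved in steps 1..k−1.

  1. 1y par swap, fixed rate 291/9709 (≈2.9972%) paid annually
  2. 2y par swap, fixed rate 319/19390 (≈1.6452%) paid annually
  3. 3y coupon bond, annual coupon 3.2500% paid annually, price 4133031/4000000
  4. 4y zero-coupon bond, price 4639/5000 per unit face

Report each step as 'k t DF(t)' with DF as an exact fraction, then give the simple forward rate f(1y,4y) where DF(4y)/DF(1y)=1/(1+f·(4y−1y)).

1 1 9709/10000
2 2 9681/10000
3 3 9397/10000
4 4 4639/5000
f(1y,4y) = ((9709/10000)/(4639/5000) − 1)/(3) = 431/27834 ≈ 1.5485%

step 1 [1y] swap r/1=291/9709: DF=(1 − 291/9709·(0))/(1+291/9709) = 9709/10000 ≈ 0.970900
step 2 [2y] swap r/1=319/19390: DF=(1 − 319/19390·(0.970900))/(1+319/19390) = 9681/10000 ≈ 0.968100
step 3 [3y] bond c/1=13/400: DF=(4133031/4000000 − 13/400·(0.970900+0.968100))/(1+13/400) = 9397/10000 ≈ 0.939700
step 4 [4y] zero: DF = P = 4639/5000 ≈ 0.927800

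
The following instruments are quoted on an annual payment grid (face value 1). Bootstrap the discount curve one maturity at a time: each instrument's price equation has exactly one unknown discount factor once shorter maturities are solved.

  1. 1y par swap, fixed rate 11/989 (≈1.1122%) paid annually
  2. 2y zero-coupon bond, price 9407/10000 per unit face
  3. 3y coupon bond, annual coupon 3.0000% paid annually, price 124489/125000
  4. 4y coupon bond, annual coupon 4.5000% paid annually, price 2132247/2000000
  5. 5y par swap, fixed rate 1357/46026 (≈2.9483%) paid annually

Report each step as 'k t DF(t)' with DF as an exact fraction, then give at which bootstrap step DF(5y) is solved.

1 1 989/1000
2 2 9407/10000
3 3 9107/10000
4 4 8979/10000
5 5 8643/10000
DF(5y) is solved at step 5

step 1 [1y] swap r/1=11/989: DF=(1 − 11/989·(0))/(1+11/989) = 989/1000 ≈ 0.989000
step 2 [2y] zero: DF = P = 9407/10000 ≈ 0.940700
step 3 [3y] bond c/1=3/100: DF=(124489/125000 − 3/100·(0.989000+0.940700))/(1+3/100) = 9107/10000 ≈ 0.910700
step 4 [4y] bond c/1=9/200: DF=(2132247/2000000 − 9/200·(0.989000+0.940700+0.910700))/(1+9/200) = 8979/10000 ≈ 0.897900
step 5 [5y] swap r/1=1357/46026: DF=(1 − 1357/46026·(0.989000+0.940700+0.910700+0.897900))/(1+1357/46026) = 8643/10000 ≈ 0.864300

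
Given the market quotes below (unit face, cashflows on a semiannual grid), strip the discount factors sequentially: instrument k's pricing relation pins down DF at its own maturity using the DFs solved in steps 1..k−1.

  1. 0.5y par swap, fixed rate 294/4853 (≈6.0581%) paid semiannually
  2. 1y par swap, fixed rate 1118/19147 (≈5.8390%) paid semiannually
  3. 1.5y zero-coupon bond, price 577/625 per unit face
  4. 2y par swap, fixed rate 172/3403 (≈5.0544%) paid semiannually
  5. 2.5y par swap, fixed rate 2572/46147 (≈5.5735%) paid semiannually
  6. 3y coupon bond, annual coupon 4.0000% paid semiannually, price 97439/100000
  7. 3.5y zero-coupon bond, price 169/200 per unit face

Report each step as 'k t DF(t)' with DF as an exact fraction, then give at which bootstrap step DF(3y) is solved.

1 1/2 4853/5000
2 1 9441/10000
3 3/2 577/625
4 2 4527/5000
5 5/2 4357/5000
6 3 1081/1250
7 7/2 169/200
DF(3y) is solved at step 6

step 1 [0.5y] swap r/2=147/4853: DF=(1 − 147/4853·(0))/(1+147/4853) = 4853/5000 ≈ 0.970600
step 2 [1y] swap r/2=559/19147: DF=(1 − 559/19147·(0.970600))/(1+559/19147) = 9441/10000 ≈ 0.944100
step 3 [1.5y] zero: DF = P = 577/625 ≈ 0.923200
step 4 [2y] swap r/2=86/3403: DF=(1 − 86/3403·(0.970600+0.944100+0.923200))/(1+86/3403) = 4527/5000 ≈ 0.905400
step 5 [2.5y] swap r/2=1286/46147: DF=(1 − 1286/46147·(0.970600+0.944100+0.923200+0.905400))/(1+1286/46147) = 4357/5000 ≈ 0.871400
step 6 [3y] bond c/2=1/50: DF=(97439/100000 − 1/50·(0.970600+0.944100+0.923200+0.905400+0.871400))/(1+1/50) = 1081/1250 ≈ 0.864800
step 7 [3.5y] zero: DF = P = 169/200 ≈ 0.845000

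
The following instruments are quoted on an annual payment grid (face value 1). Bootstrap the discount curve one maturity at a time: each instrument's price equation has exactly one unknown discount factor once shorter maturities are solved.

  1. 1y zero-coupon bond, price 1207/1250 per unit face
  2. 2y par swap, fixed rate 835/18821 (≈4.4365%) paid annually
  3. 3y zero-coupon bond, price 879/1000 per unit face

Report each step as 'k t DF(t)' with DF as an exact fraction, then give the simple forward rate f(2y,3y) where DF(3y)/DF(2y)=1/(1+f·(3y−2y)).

1 1 1207/1250
2 2 1833/2000
3 3 879/1000
f(2y,3y) = ((1833/2000)/(879/1000) − 1)/(1) = 25/586 ≈ 4.2662%

step 1 [1y] zero: DF = P = 1207/1250 ≈ 0.965600
step 2 [2y] swap r/1=835/18821: DF=(1 − 835/18821·(0.965600))/(1+835/18821) = 1833/2000 ≈ 0.916500
step 3 [3y] zero: DF = P = 879/1000 ≈ 0.879000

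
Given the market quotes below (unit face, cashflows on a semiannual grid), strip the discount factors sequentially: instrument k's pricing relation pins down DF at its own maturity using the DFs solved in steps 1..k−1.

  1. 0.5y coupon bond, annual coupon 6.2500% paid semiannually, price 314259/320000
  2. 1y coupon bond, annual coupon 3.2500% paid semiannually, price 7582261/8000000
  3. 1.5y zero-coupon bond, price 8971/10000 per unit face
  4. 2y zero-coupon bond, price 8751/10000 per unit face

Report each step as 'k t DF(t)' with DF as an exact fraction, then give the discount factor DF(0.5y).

1 1/2 9523/10000
2 1 4587/5000
3 3/2 8971/10000
4 2 8751/10000
DF(0.5y) = 9523/10000 ≈ 0.952300

step 1 [0.5y] bond c/2=1/32: DF=(314259/320000 − 1/32·(0))/(1+1/32) = 9523/10000 ≈ 0.952300
step 2 [1y] bond c/2=13/800: DF=(7582261/8000000 − 13/800·(0.952300))/(1+13/800) = 4587/5000 ≈ 0.917400
step 3 [1.5y] zero: DF = P = 8971/10000 ≈ 0.897100
step 4 [2y] zero: DF = P = 8751/10000 ≈ 0.875100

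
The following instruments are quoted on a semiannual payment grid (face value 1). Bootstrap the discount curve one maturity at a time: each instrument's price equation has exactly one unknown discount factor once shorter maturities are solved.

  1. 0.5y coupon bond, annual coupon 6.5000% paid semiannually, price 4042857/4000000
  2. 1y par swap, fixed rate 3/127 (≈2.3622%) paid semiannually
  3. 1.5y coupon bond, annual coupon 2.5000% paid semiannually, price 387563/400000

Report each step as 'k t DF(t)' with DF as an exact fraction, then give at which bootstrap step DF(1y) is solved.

step 1 [0.5y] bond c/2=13/400: DF=(4042857/4000000 − 13/400·(0))/(1+13/400) = 9789/10000 ≈ 0.978900
step 2 [1y] swap r/2=3/254: DF=(1 − 3/254·(0.978900))/(1+3/254) = 9769/10000 ≈ 0.976900
step 3 [1.5y] bond c/2=1/80: DF=(387563/400000 − 1/80·(0.978900+0.976900))/(1+1/80) = 583/625 ≈ 0.932800

1 1/2 9789/10000
2 1 9769/10000
3 3/2 583/625
DF(1y) is solved at step 2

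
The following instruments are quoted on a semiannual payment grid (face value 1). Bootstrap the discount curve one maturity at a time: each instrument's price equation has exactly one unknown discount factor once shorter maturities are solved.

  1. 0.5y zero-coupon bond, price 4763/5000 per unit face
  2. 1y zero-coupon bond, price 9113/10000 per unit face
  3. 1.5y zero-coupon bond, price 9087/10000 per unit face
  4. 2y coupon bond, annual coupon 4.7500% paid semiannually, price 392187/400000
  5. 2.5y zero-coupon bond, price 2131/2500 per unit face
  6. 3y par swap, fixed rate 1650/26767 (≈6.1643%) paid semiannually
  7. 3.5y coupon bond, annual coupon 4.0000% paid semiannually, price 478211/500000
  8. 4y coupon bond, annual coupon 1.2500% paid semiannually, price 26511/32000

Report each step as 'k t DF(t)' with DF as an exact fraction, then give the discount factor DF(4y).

step 1 [0.5y] zero: DF = P = 4763/5000 ≈ 0.952600
step 2 [1y] zero: DF = P = 9113/10000 ≈ 0.911300
step 3 [1.5y] zero: DF = P = 9087/10000 ≈ 0.908700
step 4 [2y] bond c/2=19/800: DF=(392187/400000 − 19/800·(0.952600+0.911300+0.908700))/(1+19/800) = 4467/5000 ≈ 0.893400
step 5 [2.5y] zero: DF = P = 2131/2500 ≈ 0.852400
step 6 [3y] swap r/2=825/26767: DF=(1 − 825/26767·(0.952600+0.911300+0.908700+0.893400+0.852400))/(1+825/26767) = 167/200 ≈ 0.835000
step 7 [3.5y] bond c/2=1/50: DF=(478211/500000 − 1/50·(0.952600+0.911300+0.908700+0.893400+0.852400+0.835000))/(1+1/50) = 8327/10000 ≈ 0.832700
step 8 [4y] bond c/2=1/160: DF=(26511/32000 − 1/160·(0.952600+0.911300+0.908700+0.893400+0.852400+0.835000+0.832700))/(1+1/160) = 7849/10000 ≈ 0.784900

1 1/2 4763/5000
2 1 9113/10000
3 3/2 9087/10000
4 2 4467/5000
5 5/2 2131/2500
6 3 167/200
7 7/2 8327/10000
8 4 7849/10000
DF(4y) = 7849/10000 ≈ 0.784900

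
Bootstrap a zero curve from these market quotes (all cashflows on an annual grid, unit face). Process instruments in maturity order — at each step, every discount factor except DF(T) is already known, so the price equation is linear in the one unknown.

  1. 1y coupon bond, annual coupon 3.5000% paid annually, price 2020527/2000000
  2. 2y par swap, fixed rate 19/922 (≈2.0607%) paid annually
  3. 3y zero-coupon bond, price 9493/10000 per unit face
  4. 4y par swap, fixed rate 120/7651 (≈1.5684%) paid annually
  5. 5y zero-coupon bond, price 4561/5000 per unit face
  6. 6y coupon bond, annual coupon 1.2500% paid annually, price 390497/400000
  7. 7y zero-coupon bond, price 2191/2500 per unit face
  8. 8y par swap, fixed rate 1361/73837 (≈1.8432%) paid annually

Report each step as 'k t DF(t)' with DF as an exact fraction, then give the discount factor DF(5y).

step 1 [1y] bond c/1=7/200: DF=(2020527/2000000 − 7/200·(0))/(1+7/200) = 9761/10000 ≈ 0.976100
step 2 [2y] swap r/1=19/922: DF=(1 − 19/922·(0.976100))/(1+19/922) = 9601/10000 ≈ 0.960100
step 3 [3y] zero: DF = P = 9493/10000 ≈ 0.949300
step 4 [4y] swap r/1=120/7651: DF=(1 − 120/7651·(0.976100+0.960100+0.949300))/(1+120/7651) = 47/50 ≈ 0.940000
step 5 [5y] zero: DF = P = 4561/5000 ≈ 0.912200
step 6 [6y] bond c/1=1/80: DF=(390497/400000 − 1/80·(0.976100+0.960100+0.949300+0.940000+0.912200))/(1+1/80) = 9057/10000 ≈ 0.905700
step 7 [7y] zero: DF = P = 2191/2500 ≈ 0.876400
step 8 [8y] swap r/1=1361/73837: DF=(1 − 1361/73837·(0.976100+0.960100+0.949300+0.940000+0.912200+0.905700+0.876400))/(1+1361/73837) = 8639/10000 ≈ 0.863900

1 1 9761/10000
2 2 9601/10000
3 3 9493/10000
4 4 47/50
5 5 4561/5000
6 6 9057/10000
7 7 2191/2500
8 8 8639/10000
DF(5y) = 4561/5000 ≈ 0.912200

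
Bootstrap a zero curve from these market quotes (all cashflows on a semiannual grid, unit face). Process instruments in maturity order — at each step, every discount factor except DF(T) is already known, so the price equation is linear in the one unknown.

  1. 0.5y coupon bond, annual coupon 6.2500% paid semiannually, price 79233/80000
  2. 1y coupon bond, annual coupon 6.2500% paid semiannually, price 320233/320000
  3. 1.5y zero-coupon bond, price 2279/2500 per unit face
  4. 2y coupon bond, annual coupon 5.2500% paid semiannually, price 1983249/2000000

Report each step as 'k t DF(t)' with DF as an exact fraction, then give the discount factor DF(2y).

1 1/2 2401/2500
2 1 9413/10000
3 3/2 2279/2500
4 2 8943/10000
DF(2y) = 8943/10000 ≈ 0.894300

step 1 [0.5y] bond c/2=1/32: DF=(79233/80000 − 1/32·(0))/(1+1/32) = 2401/2500 ≈ 0.960400
step 2 [1y] bond c/2=1/32: DF=(320233/320000 − 1/32·(0.960400))/(1+1/32) = 9413/10000 ≈ 0.941300
step 3 [1.5y] zero: DF = P = 2279/2500 ≈ 0.911600
step 4 [2y] bond c/2=21/800: DF=(1983249/2000000 − 21/800·(0.960400+0.941300+0.911600))/(1+21/800) = 8943/10000 ≈ 0.894300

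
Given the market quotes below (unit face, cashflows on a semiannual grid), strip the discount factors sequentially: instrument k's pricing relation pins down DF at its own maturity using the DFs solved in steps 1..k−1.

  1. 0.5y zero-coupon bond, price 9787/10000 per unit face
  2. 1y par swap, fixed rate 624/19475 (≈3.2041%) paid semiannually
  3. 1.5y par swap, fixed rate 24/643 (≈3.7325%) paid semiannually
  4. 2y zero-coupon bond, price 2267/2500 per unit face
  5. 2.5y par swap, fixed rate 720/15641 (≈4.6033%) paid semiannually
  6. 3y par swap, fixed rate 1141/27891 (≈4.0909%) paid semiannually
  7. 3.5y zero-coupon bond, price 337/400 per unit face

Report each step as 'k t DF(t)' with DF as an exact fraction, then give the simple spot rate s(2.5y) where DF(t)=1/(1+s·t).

1 1/2 9787/10000
2 1 1211/1250
3 3/2 473/500
4 2 2267/2500
5 5/2 223/250
6 3 8859/10000
7 7/2 337/400
s(2.5y) = (1/(223/250) − 1)/(5/2) = 54/1115 ≈ 4.8430%

step 1 [0.5y] zero: DF = P = 9787/10000 ≈ 0.978700
step 2 [1y] swap r/2=312/19475: DF=(1 − 312/19475·(0.978700))/(1+312/19475) = 1211/1250 ≈ 0.968800
step 3 [1.5y] swap r/2=12/643: DF=(1 − 12/643·(0.978700+0.968800))/(1+12/643) = 473/500 ≈ 0.946000
step 4 [2y] zero: DF = P = 2267/2500 ≈ 0.906800
step 5 [2.5y] swap r/2=360/15641: DF=(1 − 360/15641·(0.978700+0.968800+0.946000+0.906800))/(1+360/15641) = 223/250 ≈ 0.892000
step 6 [3y] swap r/2=1141/55782: DF=(1 − 1141/55782·(0.978700+0.968800+0.946000+0.906800+0.892000))/(1+1141/55782) = 8859/10000 ≈ 0.885900
step 7 [3.5y] zero: DF = P = 337/400 ≈ 0.842500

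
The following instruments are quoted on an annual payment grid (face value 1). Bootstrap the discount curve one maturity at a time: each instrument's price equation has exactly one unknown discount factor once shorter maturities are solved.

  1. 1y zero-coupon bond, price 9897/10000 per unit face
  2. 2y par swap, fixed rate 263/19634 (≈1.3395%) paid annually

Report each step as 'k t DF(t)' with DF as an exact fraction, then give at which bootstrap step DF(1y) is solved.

1 1 9897/10000
2 2 9737/10000
DF(1y) is solved at step 1

step 1 [1y] zero: DF = P = 9897/10000 ≈ 0.989700
step 2 [2y] swap r/1=263/19634: DF=(1 − 263/19634·(0.989700))/(1+263/19634) = 9737/10000 ≈ 0.973700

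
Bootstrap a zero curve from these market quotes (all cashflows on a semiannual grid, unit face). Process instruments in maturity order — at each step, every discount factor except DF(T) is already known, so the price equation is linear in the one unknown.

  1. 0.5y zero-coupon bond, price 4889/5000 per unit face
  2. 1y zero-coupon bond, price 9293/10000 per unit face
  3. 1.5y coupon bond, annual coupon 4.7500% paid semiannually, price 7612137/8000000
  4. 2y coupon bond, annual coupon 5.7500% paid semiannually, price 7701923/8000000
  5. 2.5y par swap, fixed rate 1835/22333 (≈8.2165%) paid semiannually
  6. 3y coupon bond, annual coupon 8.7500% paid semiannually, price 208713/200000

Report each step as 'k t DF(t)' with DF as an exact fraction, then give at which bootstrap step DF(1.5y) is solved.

step 1 [0.5y] zero: DF = P = 4889/5000 ≈ 0.977800
step 2 [1y] zero: DF = P = 9293/10000 ≈ 0.929300
step 3 [1.5y] bond c/2=19/800: DF=(7612137/8000000 − 19/800·(0.977800+0.929300))/(1+19/800) = 2213/2500 ≈ 0.885200
step 4 [2y] bond c/2=23/800: DF=(7701923/8000000 − 23/800·(0.977800+0.929300+0.885200))/(1+23/800) = 4289/5000 ≈ 0.857800
step 5 [2.5y] swap r/2=1835/44666: DF=(1 − 1835/44666·(0.977800+0.929300+0.885200+0.857800))/(1+1835/44666) = 1633/2000 ≈ 0.816500
step 6 [3y] bond c/2=7/160: DF=(208713/200000 − 7/160·(0.977800+0.929300+0.885200+0.857800+0.816500))/(1+7/160) = 4063/5000 ≈ 0.812600

1 1/2 4889/5000
2 1 9293/10000
3 3/2 2213/2500
4 2 4289/5000
5 5/2 1633/2000
6 3 4063/5000
DF(1.5y) is solved at step 3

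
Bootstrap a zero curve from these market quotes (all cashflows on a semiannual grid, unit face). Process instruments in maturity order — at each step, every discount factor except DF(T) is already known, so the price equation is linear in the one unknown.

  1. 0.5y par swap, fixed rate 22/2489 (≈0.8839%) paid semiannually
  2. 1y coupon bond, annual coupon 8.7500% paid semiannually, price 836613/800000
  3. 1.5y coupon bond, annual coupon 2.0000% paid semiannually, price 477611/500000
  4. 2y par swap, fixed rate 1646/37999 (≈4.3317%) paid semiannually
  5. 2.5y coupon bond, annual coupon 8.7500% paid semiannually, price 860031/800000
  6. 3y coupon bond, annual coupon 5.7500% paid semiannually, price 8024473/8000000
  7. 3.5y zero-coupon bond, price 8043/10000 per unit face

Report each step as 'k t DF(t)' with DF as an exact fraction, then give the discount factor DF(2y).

step 1 [0.5y] swap r/2=11/2489: DF=(1 − 11/2489·(0))/(1+11/2489) = 2489/2500 ≈ 0.995600
step 2 [1y] bond c/2=7/160: DF=(836613/800000 − 7/160·(0.995600))/(1+7/160) = 4801/5000 ≈ 0.960200
step 3 [1.5y] bond c/2=1/100: DF=(477611/500000 − 1/100·(0.995600+0.960200))/(1+1/100) = 579/625 ≈ 0.926400
step 4 [2y] swap r/2=823/37999: DF=(1 − 823/37999·(0.995600+0.960200+0.926400))/(1+823/37999) = 9177/10000 ≈ 0.917700
step 5 [2.5y] bond c/2=7/160: DF=(860031/800000 − 7/160·(0.995600+0.960200+0.926400+0.917700))/(1+7/160) = 8707/10000 ≈ 0.870700
step 6 [3y] bond c/2=23/800: DF=(8024473/8000000 − 23/800·(0.995600+0.960200+0.926400+0.917700+0.870700))/(1+23/800) = 1689/2000 ≈ 0.844500
step 7 [3.5y] zero: DF = P = 8043/10000 ≈ 0.804300

1 1/2 2489/2500
2 1 4801/5000
3 3/2 579/625
4 2 9177/10000
5 5/2 8707/10000
6 3 1689/2000
7 7/2 8043/10000
DF(2y) = 9177/10000 ≈ 0.917700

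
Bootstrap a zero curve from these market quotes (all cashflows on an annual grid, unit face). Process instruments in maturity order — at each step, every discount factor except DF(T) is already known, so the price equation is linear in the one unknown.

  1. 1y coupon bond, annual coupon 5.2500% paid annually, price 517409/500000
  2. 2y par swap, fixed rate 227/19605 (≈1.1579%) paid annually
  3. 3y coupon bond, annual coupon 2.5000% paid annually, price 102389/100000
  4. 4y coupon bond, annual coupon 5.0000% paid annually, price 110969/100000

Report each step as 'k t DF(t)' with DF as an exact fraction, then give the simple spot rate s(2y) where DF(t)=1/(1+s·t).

1 1 1229/1250
2 2 9773/10000
3 3 9511/10000
4 4 4591/5000
s(2y) = (1/(9773/10000) − 1)/(2) = 227/19546 ≈ 1.1614%

step 1 [1y] bond c/1=21/400: DF=(517409/500000 − 21/400·(0))/(1+21/400) = 1229/1250 ≈ 0.983200
step 2 [2y] swap r/1=227/19605: DF=(1 − 227/19605·(0.983200))/(1+227/19605) = 9773/10000 ≈ 0.977300
step 3 [3y] bond c/1=1/40: DF=(102389/100000 − 1/40·(0.983200+0.977300))/(1+1/40) = 9511/10000 ≈ 0.951100
step 4 [4y] bond c/1=1/20: DF=(110969/100000 − 1/20·(0.983200+0.977300+0.951100))/(1+1/20) = 4591/5000 ≈ 0.918200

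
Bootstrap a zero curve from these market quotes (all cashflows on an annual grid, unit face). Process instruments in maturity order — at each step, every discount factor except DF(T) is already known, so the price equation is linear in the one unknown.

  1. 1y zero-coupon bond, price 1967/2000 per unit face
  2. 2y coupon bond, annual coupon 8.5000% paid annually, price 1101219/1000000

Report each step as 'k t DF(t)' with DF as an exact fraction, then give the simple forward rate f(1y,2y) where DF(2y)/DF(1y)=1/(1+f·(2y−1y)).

1 1 1967/2000
2 2 9379/10000
f(1y,2y) = ((1967/2000)/(9379/10000) − 1)/(1) = 456/9379 ≈ 4.8619%

step 1 [1y] zero: DF = P = 1967/2000 ≈ 0.983500
step 2 [2y] bond c/1=17/200: DF=(1101219/1000000 − 17/200·(0.983500))/(1+17/200) = 9379/10000 ≈ 0.937900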